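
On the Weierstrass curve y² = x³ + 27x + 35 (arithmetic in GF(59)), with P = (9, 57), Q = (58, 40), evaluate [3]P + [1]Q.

(3, 54)

First 3P:
Repeated addition: build up to 3P.
2P: tangent at (9, 57): λ = (3·9² + 27)/(2·57) ≡ 34/55. 55⁻¹ ≡ 44 (mod 59) since 55·44 = 2420 ≡ 1, so λ ≡ 34·44 ≡ 21.
  x = λ² - 9 - 9 = 441 - 18 ≡ 10; y = λ·(9 - 10) - 57 ≡ 40. → (10, 40)
3P: (10, 40) + (9, 57). λ = (57 - 40)/(9 - 10) ≡ 17/58 mod 59. 58⁻¹ ≡ 58 (mod 59), so λ ≡ 42.
  x = λ² - 10 - 9 = 1764 - 19 ≡ 34; y = λ·(10 - 34) - 40 ≡ 14. → (34, 14)
3P = (34, 14).
Finally 3P + Q:
(34, 14) + (58, 40). λ = (40 - 14)/(58 - 34) ≡ 26/24 mod 59. 24⁻¹ ≡ 32 (mod 59), so λ ≡ 6.
  x = λ² - 34 - 58 = 36 - 92 ≡ 3; y = λ·(34 - 3) - 14 ≡ 54. → (3, 54)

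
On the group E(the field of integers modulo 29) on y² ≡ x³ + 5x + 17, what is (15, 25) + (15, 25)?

(3, 28)

tangent at (15, 25): λ = (3·15² + 5)/(2·25) ≡ 13/21. 21⁻¹ ≡ 18 (mod 29), so λ ≡ 13·18 ≡ 2.
  x = λ² - 15 - 15 = 4 - 30 ≡ 3; y = λ·(15 - 3) - 25 ≡ 28. → (3, 28)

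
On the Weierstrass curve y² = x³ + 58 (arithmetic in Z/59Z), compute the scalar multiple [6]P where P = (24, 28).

Repeated addition: build up to 6P.
2P: tangent at (24, 28): λ = (3·24² + 0)/(2·28) ≡ 17/56. 56⁻¹ ≡ 39 (mod 59) since 56·39 = 2184 ≡ 1, so λ ≡ 17·39 ≡ 14.
  x = λ² - 24 - 24 = 196 - 48 ≡ 30; y = λ·(24 - 30) - 28 ≡ 6. → (30, 6)
3P: (30, 6) + (24, 28). λ = (28 - 6)/(24 - 30) ≡ 22/53 mod 59. 53⁻¹ ≡ 49 (mod 59) since 53·49 = 2597 ≡ 1, so λ ≡ 16.
  x = λ² - 30 - 24 = 256 - 54 ≡ 25; y = λ·(30 - 25) - 6 ≡ 15. → (25, 15)
4P: (25, 15) + (24, 28). λ = (28 - 15)/(24 - 25) ≡ 13/58 mod 59. 58⁻¹ ≡ 58 (mod 59) since 58·58 = 3364 ≡ 1, so λ ≡ 46.
  x = λ² - 25 - 24 = 2116 - 49 ≡ 2; y = λ·(25 - 2) - 15 ≡ 40. → (2, 40)
5P: (2, 40) + (24, 28). λ = (28 - 40)/(24 - 2) ≡ 47/22 mod 59. 22⁻¹ ≡ 51 (mod 59) since 22·51 = 1122 ≡ 1, so λ ≡ 37.
  x = λ² - 2 - 24 = 1369 - 26 ≡ 45; y = λ·(2 - 45) - 40 ≡ 21. → (45, 21)
6P: (45, 21) + (24, 28). λ = (28 - 21)/(24 - 45) ≡ 7/38 mod 59. 38⁻¹ ≡ 14 (mod 59) since 38·14 = 532 ≡ 1, so λ ≡ 39.
  x = λ² - 45 - 24 = 1521 - 69 ≡ 36; y = λ·(45 - 36) - 21 ≡ 35. → (36, 35)

(36, 35)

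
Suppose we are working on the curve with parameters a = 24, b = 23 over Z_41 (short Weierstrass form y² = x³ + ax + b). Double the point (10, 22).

(0, 33)

tangent at (10, 22): λ = (3·10² + 24)/(2·22) ≡ 37/3. 3⁻¹ ≡ 14 (mod 41), so λ ≡ 37·14 ≡ 26.
  x = λ² - 10 - 10 = 676 - 20 ≡ 0; y = λ·(10 - 0) - 22 ≡ 33. → (0, 33)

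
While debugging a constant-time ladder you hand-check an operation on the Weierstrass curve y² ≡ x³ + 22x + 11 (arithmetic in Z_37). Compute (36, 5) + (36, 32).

O

The two points share x = 36 and their y-coordinates satisfy 5 + 32 ≡ 0 (mod 37), so they are inverses. Their sum is the point at infinity.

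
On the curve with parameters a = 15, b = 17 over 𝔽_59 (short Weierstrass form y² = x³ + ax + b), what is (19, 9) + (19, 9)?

(25, 38)

tangent at (19, 9): λ = (3·19² + 15)/(2·9) ≡ 36/18. 18⁻¹ ≡ 23 (mod 59) since 18·23 = 414 ≡ 1, so λ ≡ 36·23 ≡ 2.
  x = λ² - 19 - 19 = 4 - 38 ≡ 25; y = λ·(19 - 25) - 9 ≡ 38. → (25, 38)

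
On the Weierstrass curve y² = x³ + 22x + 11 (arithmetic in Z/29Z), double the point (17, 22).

tangent at (17, 22): λ = (3·17² + 22)/(2·22) ≡ 19/15. 15⁻¹ ≡ 2 (mod 29), so λ ≡ 19·2 ≡ 9.
  x = λ² - 17 - 17 = 81 - 34 ≡ 18; y = λ·(17 - 18) - 22 ≡ 27. → (18, 27)

(18, 27)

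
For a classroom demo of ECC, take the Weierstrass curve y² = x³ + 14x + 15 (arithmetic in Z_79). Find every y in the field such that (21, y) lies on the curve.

13, 66

x³ + 14x + 15 = 9570 ≡ 11 (mod 79).
Square roots of 11 mod 79: 13 and 66 (since 13² = 169 ≡ 11).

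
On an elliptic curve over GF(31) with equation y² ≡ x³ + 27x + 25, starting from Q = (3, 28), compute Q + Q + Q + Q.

Double-and-add on 4 = (100)₂. Start with Q = (3, 28) for the leading 1-bit.
double: tangent at (3, 28): λ = (3·3² + 27)/(2·28) ≡ 23/25. 25⁻¹ ≡ 5 (mod 31) since 25·5 = 125 ≡ 1, so λ ≡ 23·5 ≡ 22.
  x = λ² - 3 - 3 = 484 - 6 ≡ 13; y = λ·(3 - 13) - 28 ≡ 0. → (13, 0)
double: (13, 0) + (13, 0): same x and y₁ ≡ -y₂, so the sum is the point at infinity.

O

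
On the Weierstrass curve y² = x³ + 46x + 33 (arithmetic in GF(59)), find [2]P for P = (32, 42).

(58, 24)

tangent at (32, 42): λ = (3·32² + 46)/(2·42) ≡ 50/25. 25⁻¹ ≡ 26 (mod 59), so λ ≡ 50·26 ≡ 2.
  x = λ² - 32 - 32 = 4 - 64 ≡ 58; y = λ·(32 - 58) - 42 ≡ 24. → (58, 24)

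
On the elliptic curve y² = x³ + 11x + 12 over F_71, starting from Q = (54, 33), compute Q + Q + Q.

(10, 46)

Repeated addition: build up to 3Q.
2Q: tangent at (54, 33): λ = (3·54² + 11)/(2·33) ≡ 26/66. 66⁻¹ ≡ 14 (mod 71), so λ ≡ 26·14 ≡ 9.
  x = λ² - 54 - 54 = 81 - 108 ≡ 44; y = λ·(54 - 44) - 33 ≡ 57. → (44, 57)
3Q: (44, 57) + (54, 33). λ = (33 - 57)/(54 - 44) ≡ 47/10 mod 71. 10⁻¹ ≡ 64 (mod 71), so λ ≡ 26.
  x = λ² - 44 - 54 = 676 - 98 ≡ 10; y = λ·(44 - 10) - 57 ≡ 46. → (10, 46)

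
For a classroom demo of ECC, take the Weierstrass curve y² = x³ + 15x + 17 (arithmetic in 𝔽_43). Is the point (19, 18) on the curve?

y² = 18² ≡ 23; x³ + 15x + 17 = 7161 ≡ 23 (mod 43). 23 = 23.

yes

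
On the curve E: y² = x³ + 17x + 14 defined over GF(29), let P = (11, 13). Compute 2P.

tangent at (11, 13): λ = (3·11² + 17)/(2·13) ≡ 3/26. 26⁻¹ ≡ 19 (mod 29), so λ ≡ 3·19 ≡ 28.
  x = λ² - 11 - 11 = 784 - 22 ≡ 8; y = λ·(11 - 8) - 13 ≡ 13. → (8, 13)

(8, 13)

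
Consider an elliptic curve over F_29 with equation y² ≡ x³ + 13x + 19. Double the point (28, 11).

tangent at (28, 11): λ = (3·28² + 13)/(2·11) ≡ 16/22. 22⁻¹ ≡ 4 (mod 29), so λ ≡ 16·4 ≡ 6.
  x = λ² - 28 - 28 = 36 - 56 ≡ 9; y = λ·(28 - 9) - 11 ≡ 16. → (9, 16)

(9, 16)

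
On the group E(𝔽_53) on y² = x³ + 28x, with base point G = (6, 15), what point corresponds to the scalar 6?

Double-and-add on 6 = (110)₂. Start with G = (6, 15) for the leading 1-bit.
double: tangent at (6, 15): λ = (3·6² + 28)/(2·15) ≡ 30/30. 30⁻¹ ≡ 23 (mod 53), so λ ≡ 30·23 ≡ 1.
  x = λ² - 6 - 6 = 1 - 12 ≡ 42; y = λ·(6 - 42) - 15 ≡ 2. → (42, 2)
add G: (42, 2) + (6, 15). λ = (15 - 2)/(6 - 42) ≡ 13/17 mod 53. 17⁻¹ ≡ 25 (mod 53) since 17·25 = 425 ≡ 1, so λ ≡ 7.
  x = λ² - 42 - 6 = 49 - 48 ≡ 1; y = λ·(42 - 1) - 2 ≡ 20. → (1, 20)
double: tangent at (1, 20): λ = (3·1² + 28)/(2·20) ≡ 31/40. 40⁻¹ ≡ 4 (mod 53) since 40·4 = 160 ≡ 1, so λ ≡ 31·4 ≡ 18.
  x = λ² - 1 - 1 = 324 - 2 ≡ 4; y = λ·(1 - 4) - 20 ≡ 32. → (4, 32)

(4, 32)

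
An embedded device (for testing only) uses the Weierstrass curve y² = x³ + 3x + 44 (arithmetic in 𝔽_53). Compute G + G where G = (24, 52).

tangent at (24, 52): λ = (3·24² + 3)/(2·52) ≡ 35/51. 51⁻¹ ≡ 26 (mod 53), so λ ≡ 35·26 ≡ 9.
  x = λ² - 24 - 24 = 81 - 48 ≡ 33; y = λ·(24 - 33) - 52 ≡ 26. → (33, 26)

(33, 26)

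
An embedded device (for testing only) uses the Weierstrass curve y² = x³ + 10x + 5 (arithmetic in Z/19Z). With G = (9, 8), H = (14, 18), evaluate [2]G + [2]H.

First 2G:
Repeated addition: build up to 2G.
2G: tangent at (9, 8): λ = (3·9² + 10)/(2·8) ≡ 6/16. 16⁻¹ ≡ 6 (mod 19), so λ ≡ 6·6 ≡ 17.
  x = λ² - 9 - 9 = 289 - 18 ≡ 5; y = λ·(9 - 5) - 8 ≡ 3. → (5, 3)
2G = (5, 3).
Next 2H:
Repeated addition: build up to 2H.
2H: tangent at (14, 18): λ = (3·14² + 10)/(2·18) ≡ 9/17. 17⁻¹ ≡ 9 (mod 19) since 17·9 = 153 ≡ 1, so λ ≡ 9·9 ≡ 5.
  x = λ² - 14 - 14 = 25 - 28 ≡ 16; y = λ·(14 - 16) - 18 ≡ 10. → (16, 10)
2H = (16, 10).
Finally 2G + 2H:
(5, 3) + (16, 10). λ = (10 - 3)/(16 - 5) ≡ 7/11 mod 19. 11⁻¹ ≡ 7 (mod 19), so λ ≡ 11.
  x = λ² - 5 - 16 = 121 - 21 ≡ 5; y = λ·(5 - 5) - 3 ≡ 16. → (5, 16)

(5, 16)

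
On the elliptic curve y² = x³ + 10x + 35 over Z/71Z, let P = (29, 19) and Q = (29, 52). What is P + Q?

O

The two points share x = 29 and their y-coordinates satisfy 19 + 52 ≡ 0 (mod 71), so they are inverses. Their sum is 𝒪.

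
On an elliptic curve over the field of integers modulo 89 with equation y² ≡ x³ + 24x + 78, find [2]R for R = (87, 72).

(43, 28)

tangent at (87, 72): λ = (3·87² + 24)/(2·72) ≡ 36/55. 55⁻¹ ≡ 34 (mod 89), so λ ≡ 36·34 ≡ 67.
  x = λ² - 87 - 87 = 4489 - 174 ≡ 43; y = λ·(87 - 43) - 72 ≡ 28. → (43, 28)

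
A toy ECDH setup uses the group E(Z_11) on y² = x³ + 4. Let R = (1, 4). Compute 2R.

tangent at (1, 4): λ = (3·1² + 0)/(2·4) ≡ 3/8. 8⁻¹ ≡ 7 (mod 11), so λ ≡ 3·7 ≡ 10.
  x = λ² - 1 - 1 = 100 - 2 ≡ 10; y = λ·(1 - 10) - 4 ≡ 5. → (10, 5)

(10, 5)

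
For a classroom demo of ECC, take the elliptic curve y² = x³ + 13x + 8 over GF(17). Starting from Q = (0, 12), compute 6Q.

(6, 9)

Repeated addition: build up to 6Q.
2Q: tangent at (0, 12): λ = (3·0² + 13)/(2·12) ≡ 13/7. 7⁻¹ ≡ 5 (mod 17), so λ ≡ 13·5 ≡ 14.
  x = λ² - 0 - 0 = 196 - 0 ≡ 9; y = λ·(0 - 9) - 12 ≡ 15. → (9, 15)
3Q: (9, 15) + (0, 12). λ = (12 - 15)/(0 - 9) ≡ 14/8 mod 17. 8⁻¹ ≡ 15 (mod 17), so λ ≡ 6.
  x = λ² - 9 - 0 = 36 - 9 ≡ 10; y = λ·(9 - 10) - 15 ≡ 13. → (10, 13)
4Q: (10, 13) + (0, 12). λ = (12 - 13)/(0 - 10) ≡ 16/7 mod 17. 7⁻¹ ≡ 5 (mod 17), so λ ≡ 12.
  x = λ² - 10 - 0 = 144 - 10 ≡ 15; y = λ·(10 - 15) - 13 ≡ 12. → (15, 12)
5Q: (15, 12) + (0, 12). λ = (12 - 12)/(0 - 15) ≡ 0/2 mod 17. 2⁻¹ ≡ 9 (mod 17), so λ ≡ 0.
  x = λ² - 15 - 0 = 0 - 15 ≡ 2; y = λ·(15 - 2) - 12 ≡ 5. → (2, 5)
6Q: (2, 5) + (0, 12). λ = (12 - 5)/(0 - 2) ≡ 7/15 mod 17. 15⁻¹ ≡ 8 (mod 17) since 15·8 = 120 ≡ 1, so λ ≡ 5.
  x = λ² - 2 - 0 = 25 - 2 ≡ 6; y = λ·(2 - 6) - 5 ≡ 9. → (6, 9)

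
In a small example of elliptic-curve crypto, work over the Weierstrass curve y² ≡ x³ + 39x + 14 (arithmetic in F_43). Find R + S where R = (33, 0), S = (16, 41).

(8, 8)

(33, 0) + (16, 41). λ = (41 - 0)/(16 - 33) ≡ 41/26 mod 43. 26⁻¹ ≡ 5 (mod 43) since 26·5 = 130 ≡ 1, so λ ≡ 33.
  x = λ² - 33 - 16 = 1089 - 49 ≡ 8; y = λ·(33 - 8) - 0 ≡ 8. → (8, 8)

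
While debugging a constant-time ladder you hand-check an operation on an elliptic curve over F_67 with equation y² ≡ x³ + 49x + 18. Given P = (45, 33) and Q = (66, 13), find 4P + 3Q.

First 4P:
Repeated addition: build up to 4P.
2P: tangent at (45, 33): λ = (3·45² + 49)/(2·33) ≡ 27/66. 66⁻¹ ≡ 66 (mod 67), so λ ≡ 27·66 ≡ 40.
  x = λ² - 45 - 45 = 1600 - 90 ≡ 36; y = λ·(45 - 36) - 33 ≡ 59. → (36, 59)
3P: (36, 59) + (45, 33). λ = (33 - 59)/(45 - 36) ≡ 41/9 mod 67. 9⁻¹ ≡ 15 (mod 67) since 9·15 = 135 ≡ 1, so λ ≡ 12.
  x = λ² - 36 - 45 = 144 - 81 ≡ 63; y = λ·(36 - 63) - 59 ≡ 19. → (63, 19)
4P: (63, 19) + (45, 33). λ = (33 - 19)/(45 - 63) ≡ 14/49 mod 67. 49⁻¹ ≡ 26 (mod 67), so λ ≡ 29.
  x = λ² - 63 - 45 = 841 - 108 ≡ 63; y = λ·(63 - 63) - 19 ≡ 48. → (63, 48)
4P = (63, 48).
Next 3Q:
Repeated addition: build up to 3Q.
2Q: tangent at (66, 13): λ = (3·66² + 49)/(2·13) ≡ 52/26. 26⁻¹ ≡ 49 (mod 67), so λ ≡ 52·49 ≡ 2.
  x = λ² - 66 - 66 = 4 - 132 ≡ 6; y = λ·(66 - 6) - 13 ≡ 40. → (6, 40)
3Q: (6, 40) + (66, 13). λ = (13 - 40)/(66 - 6) ≡ 40/60 mod 67. 60⁻¹ ≡ 19 (mod 67), so λ ≡ 23.
  x = λ² - 6 - 66 = 529 - 72 ≡ 55; y = λ·(6 - 55) - 40 ≡ 39. → (55, 39)
3Q = (55, 39).
Finally 4P + 3Q:
(63, 48) + (55, 39). λ = (39 - 48)/(55 - 63) ≡ 58/59 mod 67. 59⁻¹ ≡ 25 (mod 67), so λ ≡ 43.
  x = λ² - 63 - 55 = 1849 - 118 ≡ 56; y = λ·(63 - 56) - 48 ≡ 52. → (56, 52)

(56, 52)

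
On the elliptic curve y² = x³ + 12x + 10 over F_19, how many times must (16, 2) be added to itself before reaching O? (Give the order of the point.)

6

2P: tangent at (16, 2): λ = (3·16² + 12)/(2·2) ≡ 1/4. 4⁻¹ ≡ 5 (mod 19), so λ ≡ 1·5 ≡ 5.
  x = λ² - 16 - 16 = 25 - 32 ≡ 12; y = λ·(16 - 12) - 2 ≡ 18. → (12, 18)
3P: (12, 18) + (16, 2). λ = (2 - 18)/(16 - 12) ≡ 3/4 mod 19. 4⁻¹ ≡ 5 (mod 19), so λ ≡ 15.
  x = λ² - 12 - 16 = 225 - 28 ≡ 7; y = λ·(12 - 7) - 18 ≡ 0. → (7, 0)
4P: (7, 0) + (16, 2). λ = (2 - 0)/(16 - 7) ≡ 2/9 mod 19. 9⁻¹ ≡ 17 (mod 19) since 9·17 = 153 ≡ 1, so λ ≡ 15.
  x = λ² - 7 - 16 = 225 - 23 ≡ 12; y = λ·(7 - 12) - 0 ≡ 1. → (12, 1)
5P: (12, 1) + (16, 2). λ = (2 - 1)/(16 - 12) ≡ 1/4 mod 19. 4⁻¹ ≡ 5 (mod 19) since 4·5 = 20 ≡ 1, so λ ≡ 5.
  x = λ² - 12 - 16 = 25 - 28 ≡ 16; y = λ·(12 - 16) - 1 ≡ 17. → (16, 17)
6P: (16, 17) + (16, 2): same x and y₁ ≡ -y₂, so the sum is O.
6P = O, so the order is 6.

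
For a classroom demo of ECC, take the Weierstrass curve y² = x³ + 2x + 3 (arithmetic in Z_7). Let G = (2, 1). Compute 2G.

tangent at (2, 1): λ = (3·2² + 2)/(2·1) ≡ 0/2. 2⁻¹ ≡ 4 (mod 7), so λ ≡ 0·4 ≡ 0.
  x = λ² - 2 - 2 = 0 - 4 ≡ 3; y = λ·(2 - 3) - 1 ≡ 6. → (3, 6)

(3, 6)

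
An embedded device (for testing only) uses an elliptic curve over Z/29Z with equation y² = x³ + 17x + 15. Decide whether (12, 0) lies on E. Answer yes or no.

no

y² = 0² ≡ 0; x³ + 17x + 15 = 1947 ≡ 4 (mod 29). 0 ≠ 4.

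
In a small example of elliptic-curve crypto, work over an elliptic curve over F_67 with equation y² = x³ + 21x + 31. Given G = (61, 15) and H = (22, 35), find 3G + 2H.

(48, 64)

First 3G:
Repeated addition: build up to 3G.
2G: tangent at (61, 15): λ = (3·61² + 21)/(2·15) ≡ 62/30. 30⁻¹ ≡ 38 (mod 67) since 30·38 = 1140 ≡ 1, so λ ≡ 62·38 ≡ 11.
  x = λ² - 61 - 61 = 121 - 122 ≡ 66; y = λ·(61 - 66) - 15 ≡ 64. → (66, 64)
3G: (66, 64) + (61, 15). λ = (15 - 64)/(61 - 66) ≡ 18/62 mod 67. 62⁻¹ ≡ 40 (mod 67), so λ ≡ 50.
  x = λ² - 66 - 61 = 2500 - 127 ≡ 28; y = λ·(66 - 28) - 64 ≡ 27. → (28, 27)
3G = (28, 27).
Next 2H:
Repeated addition: build up to 2H.
2H: tangent at (22, 35): λ = (3·22² + 21)/(2·35) ≡ 66/3. 3⁻¹ ≡ 45 (mod 67), so λ ≡ 66·45 ≡ 22.
  x = λ² - 22 - 22 = 484 - 44 ≡ 38; y = λ·(22 - 38) - 35 ≡ 15. → (38, 15)
2H = (38, 15).
Finally 3G + 2H:
(28, 27) + (38, 15). λ = (15 - 27)/(38 - 28) ≡ 55/10 mod 67. 10⁻¹ ≡ 47 (mod 67) since 10·47 = 470 ≡ 1, so λ ≡ 39.
  x = λ² - 28 - 38 = 1521 - 66 ≡ 48; y = λ·(28 - 48) - 27 ≡ 64. → (48, 64)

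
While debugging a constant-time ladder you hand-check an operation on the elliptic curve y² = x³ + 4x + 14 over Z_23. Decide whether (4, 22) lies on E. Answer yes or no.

no

y² = 22² ≡ 1; x³ + 4x + 14 = 94 ≡ 2 (mod 23). 1 ≠ 2.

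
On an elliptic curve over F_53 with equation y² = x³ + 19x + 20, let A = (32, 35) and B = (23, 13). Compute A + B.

(32, 35) + (23, 13). λ = (13 - 35)/(23 - 32) ≡ 31/44 mod 53. 44⁻¹ ≡ 47 (mod 53), so λ ≡ 26.
  x = λ² - 32 - 23 = 676 - 55 ≡ 38; y = λ·(32 - 38) - 35 ≡ 21. → (38, 21)

(38, 21)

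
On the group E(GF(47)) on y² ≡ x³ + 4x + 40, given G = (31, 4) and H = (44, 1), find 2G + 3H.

First 2G:
Repeated addition: build up to 2G.
2G: tangent at (31, 4): λ = (3·31² + 4)/(2·4) ≡ 20/8. 8⁻¹ ≡ 6 (mod 47) since 8·6 = 48 ≡ 1, so λ ≡ 20·6 ≡ 26.
  x = λ² - 31 - 31 = 676 - 62 ≡ 3; y = λ·(31 - 3) - 4 ≡ 19. → (3, 19)
2G = (3, 19).
Next 3H:
Repeated addition: build up to 3H.
2H: tangent at (44, 1): λ = (3·44² + 4)/(2·1) ≡ 31/2. 2⁻¹ ≡ 24 (mod 47) since 2·24 = 48 ≡ 1, so λ ≡ 31·24 ≡ 39.
  x = λ² - 44 - 44 = 1521 - 88 ≡ 23; y = λ·(44 - 23) - 1 ≡ 19. → (23, 19)
3H: (23, 19) + (44, 1). λ = (1 - 19)/(44 - 23) ≡ 29/21 mod 47. 21⁻¹ ≡ 9 (mod 47) since 21·9 = 189 ≡ 1, so λ ≡ 26.
  x = λ² - 23 - 44 = 676 - 67 ≡ 45; y = λ·(23 - 45) - 19 ≡ 20. → (45, 20)
3H = (45, 20).
Finally 2G + 3H:
(3, 19) + (45, 20). λ = (20 - 19)/(45 - 3) ≡ 1/42 mod 47. 42⁻¹ ≡ 28 (mod 47) since 42·28 = 1176 ≡ 1, so λ ≡ 28.
  x = λ² - 3 - 45 = 784 - 48 ≡ 31; y = λ·(3 - 31) - 19 ≡ 43. → (31, 43)

(31, 43)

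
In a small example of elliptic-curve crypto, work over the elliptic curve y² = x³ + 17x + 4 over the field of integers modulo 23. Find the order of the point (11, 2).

2P: tangent at (11, 2): λ = (3·11² + 17)/(2·2) ≡ 12/4. 4⁻¹ ≡ 6 (mod 23), so λ ≡ 12·6 ≡ 3.
  x = λ² - 11 - 11 = 9 - 22 ≡ 10; y = λ·(11 - 10) - 2 ≡ 1. → (10, 1)
3P: (10, 1) + (11, 2). λ = (2 - 1)/(11 - 10) ≡ 1/1 mod 23. 1⁻¹ ≡ 1 (mod 23), so λ ≡ 1.
  x = λ² - 10 - 11 = 1 - 21 ≡ 3; y = λ·(10 - 3) - 1 ≡ 6. → (3, 6)
4P: (3, 6) + (11, 2). λ = (2 - 6)/(11 - 3) ≡ 19/8 mod 23. 8⁻¹ ≡ 3 (mod 23) since 8·3 = 24 ≡ 1, so λ ≡ 11.
  x = λ² - 3 - 11 = 121 - 14 ≡ 15; y = λ·(3 - 15) - 6 ≡ 0. → (15, 0)
5P: (15, 0) + (11, 2). λ = (2 - 0)/(11 - 15) ≡ 2/19 mod 23. 19⁻¹ ≡ 17 (mod 23), so λ ≡ 11.
  x = λ² - 15 - 11 = 121 - 26 ≡ 3; y = λ·(15 - 3) - 0 ≡ 17. → (3, 17)
6P: (3, 17) + (11, 2). λ = (2 - 17)/(11 - 3) ≡ 8/8 mod 23. 8⁻¹ ≡ 3 (mod 23), so λ ≡ 1.
  x = λ² - 3 - 11 = 1 - 14 ≡ 10; y = λ·(3 - 10) - 17 ≡ 22. → (10, 22)
7P: (10, 22) + (11, 2). λ = (2 - 22)/(11 - 10) ≡ 3/1 mod 23. 1⁻¹ ≡ 1 (mod 23) since 1·1 = 1 ≡ 1, so λ ≡ 3.
  x = λ² - 10 - 11 = 9 - 21 ≡ 11; y = λ·(10 - 11) - 22 ≡ 21. → (11, 21)
8P: (11, 21) + (11, 2): same x and y₁ ≡ -y₂, so the sum is the point at infinity.
8P = the point at infinity, so the order is 8.

8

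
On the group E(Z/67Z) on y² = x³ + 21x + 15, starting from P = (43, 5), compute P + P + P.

(66, 44)

Repeated addition: build up to 3P.
2P: tangent at (43, 5): λ = (3·43² + 21)/(2·5) ≡ 7/10. 10⁻¹ ≡ 47 (mod 67) since 10·47 = 470 ≡ 1, so λ ≡ 7·47 ≡ 61.
  x = λ² - 43 - 43 = 3721 - 86 ≡ 17; y = λ·(43 - 17) - 5 ≡ 40. → (17, 40)
3P: (17, 40) + (43, 5). λ = (5 - 40)/(43 - 17) ≡ 32/26 mod 67. 26⁻¹ ≡ 49 (mod 67), so λ ≡ 27.
  x = λ² - 17 - 43 = 729 - 60 ≡ 66; y = λ·(17 - 66) - 40 ≡ 44. → (66, 44)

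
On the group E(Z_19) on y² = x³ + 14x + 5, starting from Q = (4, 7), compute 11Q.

(12, 18)

Double-and-add on 11 = (1011)₂. Start with Q = (4, 7) for the leading 1-bit.
double: tangent at (4, 7): λ = (3·4² + 14)/(2·7) ≡ 5/14. 14⁻¹ ≡ 15 (mod 19), so λ ≡ 5·15 ≡ 18.
  x = λ² - 4 - 4 = 324 - 8 ≡ 12; y = λ·(4 - 12) - 7 ≡ 1. → (12, 1)
double: tangent at (12, 1): λ = (3·12² + 14)/(2·1) ≡ 9/2. 2⁻¹ ≡ 10 (mod 19), so λ ≡ 9·10 ≡ 14.
  x = λ² - 12 - 12 = 196 - 24 ≡ 1; y = λ·(12 - 1) - 1 ≡ 1. → (1, 1)
add Q: (1, 1) + (4, 7). λ = (7 - 1)/(4 - 1) ≡ 6/3 mod 19. 3⁻¹ ≡ 13 (mod 19) since 3·13 = 39 ≡ 1, so λ ≡ 2.
  x = λ² - 1 - 4 = 4 - 5 ≡ 18; y = λ·(1 - 18) - 1 ≡ 3. → (18, 3)
double: tangent at (18, 3): λ = (3·18² + 14)/(2·3) ≡ 17/6. 6⁻¹ ≡ 16 (mod 19) since 6·16 = 96 ≡ 1, so λ ≡ 17·16 ≡ 6.
  x = λ² - 18 - 18 = 36 - 36 ≡ 0; y = λ·(18 - 0) - 3 ≡ 10. → (0, 10)
add Q: (0, 10) + (4, 7). λ = (7 - 10)/(4 - 0) ≡ 16/4 mod 19. 4⁻¹ ≡ 5 (mod 19), so λ ≡ 4.
  x = λ² - 0 - 4 = 16 - 4 ≡ 12; y = λ·(0 - 12) - 10 ≡ 18. → (12, 18)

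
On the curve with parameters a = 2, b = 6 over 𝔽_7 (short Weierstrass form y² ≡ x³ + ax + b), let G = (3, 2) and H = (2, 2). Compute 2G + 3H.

First 2G:
Repeated addition: build up to 2G.
2G: tangent at (3, 2): λ = (3·3² + 2)/(2·2) ≡ 1/4. 4⁻¹ ≡ 2 (mod 7) since 4·2 = 8 ≡ 1, so λ ≡ 1·2 ≡ 2.
  x = λ² - 3 - 3 = 4 - 6 ≡ 5; y = λ·(3 - 5) - 2 ≡ 1. → (5, 1)
2G = (5, 1).
Next 3H:
Repeated addition: build up to 3H.
2H: tangent at (2, 2): λ = (3·2² + 2)/(2·2) ≡ 0/4. 4⁻¹ ≡ 2 (mod 7) since 4·2 = 8 ≡ 1, so λ ≡ 0·2 ≡ 0.
  x = λ² - 2 - 2 = 0 - 4 ≡ 3; y = λ·(2 - 3) - 2 ≡ 5. → (3, 5)
3H: (3, 5) + (2, 2). λ = (2 - 5)/(2 - 3) ≡ 4/6 mod 7. 6⁻¹ ≡ 6 (mod 7) since 6·6 = 36 ≡ 1, so λ ≡ 3.
  x = λ² - 3 - 2 = 9 - 5 ≡ 4; y = λ·(3 - 4) - 5 ≡ 6. → (4, 6)
3H = (4, 6).
Finally 2G + 3H:
(5, 1) + (4, 6). λ = (6 - 1)/(4 - 5) ≡ 5/6 mod 7. 6⁻¹ ≡ 6 (mod 7), so λ ≡ 2.
  x = λ² - 5 - 4 = 4 - 9 ≡ 2; y = λ·(5 - 2) - 1 ≡ 5. → (2, 5)

(2, 5)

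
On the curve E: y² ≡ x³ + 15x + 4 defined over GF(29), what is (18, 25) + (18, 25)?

(27, 16)

tangent at (18, 25): λ = (3·18² + 15)/(2·25) ≡ 1/21. 21⁻¹ ≡ 18 (mod 29), so λ ≡ 1·18 ≡ 18.
  x = λ² - 18 - 18 = 324 - 36 ≡ 27; y = λ·(18 - 27) - 25 ≡ 16. → (27, 16)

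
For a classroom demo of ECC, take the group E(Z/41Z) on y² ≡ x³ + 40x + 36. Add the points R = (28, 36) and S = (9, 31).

(28, 36) + (9, 31). λ = (31 - 36)/(9 - 28) ≡ 36/22 mod 41. 22⁻¹ ≡ 28 (mod 41) since 22·28 = 616 ≡ 1, so λ ≡ 24.
  x = λ² - 28 - 9 = 576 - 37 ≡ 6; y = λ·(28 - 6) - 36 ≡ 0. → (6, 0)

(6, 0)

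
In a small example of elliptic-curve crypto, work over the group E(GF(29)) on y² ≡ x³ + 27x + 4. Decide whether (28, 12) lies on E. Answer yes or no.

no

y² = 12² ≡ 28; x³ + 27x + 4 = 22712 ≡ 5 (mod 29). 28 ≠ 5.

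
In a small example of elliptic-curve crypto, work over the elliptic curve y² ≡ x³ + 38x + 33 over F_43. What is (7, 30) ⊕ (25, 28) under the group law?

(28, 1)

(7, 30) + (25, 28). λ = (28 - 30)/(25 - 7) ≡ 41/18 mod 43. 18⁻¹ ≡ 12 (mod 43), so λ ≡ 19.
  x = λ² - 7 - 25 = 361 - 32 ≡ 28; y = λ·(7 - 28) - 30 ≡ 1. → (28, 1)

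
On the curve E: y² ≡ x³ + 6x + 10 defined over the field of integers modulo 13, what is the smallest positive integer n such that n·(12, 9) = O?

2P: tangent at (12, 9): λ = (3·12² + 6)/(2·9) ≡ 9/5. 5⁻¹ ≡ 8 (mod 13) since 5·8 = 40 ≡ 1, so λ ≡ 9·8 ≡ 7.
  x = λ² - 12 - 12 = 49 - 24 ≡ 12; y = λ·(12 - 12) - 9 ≡ 4. → (12, 4)
3P: (12, 4) + (12, 9): same x and y₁ ≡ -y₂, so the sum is O.
3P = O, so the order is 3.

3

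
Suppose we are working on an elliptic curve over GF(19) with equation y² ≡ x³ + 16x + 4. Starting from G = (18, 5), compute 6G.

(10, 10)

Double-and-add on 6 = (110)₂. Start with G = (18, 5) for the leading 1-bit.
double: tangent at (18, 5): λ = (3·18² + 16)/(2·5) ≡ 0/10. 10⁻¹ ≡ 2 (mod 19), so λ ≡ 0·2 ≡ 0.
  x = λ² - 18 - 18 = 0 - 36 ≡ 2; y = λ·(18 - 2) - 5 ≡ 14. → (2, 14)
add G: (2, 14) + (18, 5). λ = (5 - 14)/(18 - 2) ≡ 10/16 mod 19. 16⁻¹ ≡ 6 (mod 19), so λ ≡ 3.
  x = λ² - 2 - 18 = 9 - 20 ≡ 8; y = λ·(2 - 8) - 14 ≡ 6. → (8, 6)
double: tangent at (8, 6): λ = (3·8² + 16)/(2·6) ≡ 18/12. 12⁻¹ ≡ 8 (mod 19), so λ ≡ 18·8 ≡ 11.
  x = λ² - 8 - 8 = 121 - 16 ≡ 10; y = λ·(8 - 10) - 6 ≡ 10. → (10, 10)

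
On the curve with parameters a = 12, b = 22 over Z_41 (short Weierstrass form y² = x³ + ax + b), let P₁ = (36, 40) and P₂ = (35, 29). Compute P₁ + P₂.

(36, 40) + (35, 29). λ = (29 - 40)/(35 - 36) ≡ 30/40 mod 41. 40⁻¹ ≡ 40 (mod 41), so λ ≡ 11.
  x = λ² - 36 - 35 = 121 - 71 ≡ 9; y = λ·(36 - 9) - 40 ≡ 11. → (9, 11)

(9, 11)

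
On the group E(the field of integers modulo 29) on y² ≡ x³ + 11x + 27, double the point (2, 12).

(16, 6)

tangent at (2, 12): λ = (3·2² + 11)/(2·12) ≡ 23/24. 24⁻¹ ≡ 23 (mod 29) since 24·23 = 552 ≡ 1, so λ ≡ 23·23 ≡ 7.
  x = λ² - 2 - 2 = 49 - 4 ≡ 16; y = λ·(2 - 16) - 12 ≡ 6. → (16, 6)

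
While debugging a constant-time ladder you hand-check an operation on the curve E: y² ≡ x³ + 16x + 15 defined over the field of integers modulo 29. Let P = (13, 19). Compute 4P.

(24, 19)

Repeated addition: build up to 4P.
2P: tangent at (13, 19): λ = (3·13² + 16)/(2·19) ≡ 1/9. 9⁻¹ ≡ 13 (mod 29) since 9·13 = 117 ≡ 1, so λ ≡ 1·13 ≡ 13.
  x = λ² - 13 - 13 = 169 - 26 ≡ 27; y = λ·(13 - 27) - 19 ≡ 2. → (27, 2)
3P: (27, 2) + (13, 19). λ = (19 - 2)/(13 - 27) ≡ 17/15 mod 29. 15⁻¹ ≡ 2 (mod 29), so λ ≡ 5.
  x = λ² - 27 - 13 = 25 - 40 ≡ 14; y = λ·(27 - 14) - 2 ≡ 5. → (14, 5)
4P: (14, 5) + (13, 19). λ = (19 - 5)/(13 - 14) ≡ 14/28 mod 29. 28⁻¹ ≡ 28 (mod 29), so λ ≡ 15.
  x = λ² - 14 - 13 = 225 - 27 ≡ 24; y = λ·(14 - 24) - 5 ≡ 19. → (24, 19)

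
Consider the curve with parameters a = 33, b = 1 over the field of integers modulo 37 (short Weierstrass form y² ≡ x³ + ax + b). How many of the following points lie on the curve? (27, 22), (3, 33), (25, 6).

(27, 22): 22² ≡ 3, rhs ≡ 3 → on.
(3, 33): 33² ≡ 16, rhs ≡ 16 → on.
(25, 6): 6² ≡ 36, rhs ≡ 23 → off.

2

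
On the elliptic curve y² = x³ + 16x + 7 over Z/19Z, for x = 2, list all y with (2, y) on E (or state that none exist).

3, 16

x³ + 16x + 7 = 47 ≡ 9 (mod 19).
Square roots of 9 mod 19: 3 and 16 (since 3² = 9 ≡ 9).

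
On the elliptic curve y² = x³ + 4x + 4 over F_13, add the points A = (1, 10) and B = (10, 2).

(6, 6)

(1, 10) + (10, 2). λ = (2 - 10)/(10 - 1) ≡ 5/9 mod 13. 9⁻¹ ≡ 3 (mod 13) since 9·3 = 27 ≡ 1, so λ ≡ 2.
  x = λ² - 1 - 10 = 4 - 11 ≡ 6; y = λ·(1 - 6) - 10 ≡ 6. → (6, 6)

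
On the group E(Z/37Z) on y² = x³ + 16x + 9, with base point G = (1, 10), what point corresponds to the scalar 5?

(27, 25)

Double-and-add on 5 = (101)₂. Start with G = (1, 10) for the leading 1-bit.
double: tangent at (1, 10): λ = (3·1² + 16)/(2·10) ≡ 19/20. 20⁻¹ ≡ 13 (mod 37) since 20·13 = 260 ≡ 1, so λ ≡ 19·13 ≡ 25.
  x = λ² - 1 - 1 = 625 - 2 ≡ 31; y = λ·(1 - 31) - 10 ≡ 17. → (31, 17)
double: tangent at (31, 17): λ = (3·31² + 16)/(2·17) ≡ 13/34. 34⁻¹ ≡ 12 (mod 37) since 34·12 = 408 ≡ 1, so λ ≡ 13·12 ≡ 8.
  x = λ² - 31 - 31 = 64 - 62 ≡ 2; y = λ·(31 - 2) - 17 ≡ 30. → (2, 30)
add G: (2, 30) + (1, 10). λ = (10 - 30)/(1 - 2) ≡ 17/36 mod 37. 36⁻¹ ≡ 36 (mod 37) since 36·36 = 1296 ≡ 1, so λ ≡ 20.
  x = λ² - 2 - 1 = 400 - 3 ≡ 27; y = λ·(2 - 27) - 30 ≡ 25. → (27, 25)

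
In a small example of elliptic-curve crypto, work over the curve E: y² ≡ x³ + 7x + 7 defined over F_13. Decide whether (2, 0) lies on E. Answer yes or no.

y² = 0² ≡ 0; x³ + 7x + 7 = 29 ≡ 3 (mod 13). 0 ≠ 3.

no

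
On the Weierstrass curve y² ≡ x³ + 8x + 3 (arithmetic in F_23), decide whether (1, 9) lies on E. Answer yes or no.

y² = 9² ≡ 12; x³ + 8x + 3 = 12 ≡ 12 (mod 23). 12 = 12.

yes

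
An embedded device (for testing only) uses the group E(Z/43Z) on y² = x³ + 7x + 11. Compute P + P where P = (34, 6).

(28, 33)

tangent at (34, 6): λ = (3·34² + 7)/(2·6) ≡ 35/12. 12⁻¹ ≡ 18 (mod 43) since 12·18 = 216 ≡ 1, so λ ≡ 35·18 ≡ 28.
  x = λ² - 34 - 34 = 784 - 68 ≡ 28; y = λ·(34 - 28) - 6 ≡ 33. → (28, 33)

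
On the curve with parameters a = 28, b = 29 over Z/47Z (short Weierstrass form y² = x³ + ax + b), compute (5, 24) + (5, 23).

O

The two points share x = 5 and their y-coordinates satisfy 24 + 23 ≡ 0 (mod 47), so they are inverses. Their sum is the point at infinity.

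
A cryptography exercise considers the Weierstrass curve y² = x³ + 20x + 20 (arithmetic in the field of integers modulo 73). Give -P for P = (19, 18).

-(19, 18) = (19, -18 mod 73) = (19, 55).

(19, 55)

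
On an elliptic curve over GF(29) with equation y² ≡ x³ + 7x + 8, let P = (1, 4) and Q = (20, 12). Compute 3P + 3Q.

First 3P:
Repeated addition: build up to 3P.
2P: tangent at (1, 4): λ = (3·1² + 7)/(2·4) ≡ 10/8. 8⁻¹ ≡ 11 (mod 29), so λ ≡ 10·11 ≡ 23.
  x = λ² - 1 - 1 = 529 - 2 ≡ 5; y = λ·(1 - 5) - 4 ≡ 20. → (5, 20)
3P: (5, 20) + (1, 4). λ = (4 - 20)/(1 - 5) ≡ 13/25 mod 29. 25⁻¹ ≡ 7 (mod 29) since 25·7 = 175 ≡ 1, so λ ≡ 4.
  x = λ² - 5 - 1 = 16 - 6 ≡ 10; y = λ·(5 - 10) - 20 ≡ 18. → (10, 18)
3P = (10, 18).
Next 3Q:
Repeated addition: build up to 3Q.
2Q: tangent at (20, 12): λ = (3·20² + 7)/(2·12) ≡ 18/24. 24⁻¹ ≡ 23 (mod 29), so λ ≡ 18·23 ≡ 8.
  x = λ² - 20 - 20 = 64 - 40 ≡ 24; y = λ·(20 - 24) - 12 ≡ 14. → (24, 14)
3Q: (24, 14) + (20, 12). λ = (12 - 14)/(20 - 24) ≡ 27/25 mod 29. 25⁻¹ ≡ 7 (mod 29), so λ ≡ 15.
  x = λ² - 24 - 20 = 225 - 44 ≡ 7; y = λ·(24 - 7) - 14 ≡ 9. → (7, 9)
3Q = (7, 9).
Finally 3P + 3Q:
(10, 18) + (7, 9). λ = (9 - 18)/(7 - 10) ≡ 20/26 mod 29. 26⁻¹ ≡ 19 (mod 29) since 26·19 = 494 ≡ 1, so λ ≡ 3.
  x = λ² - 10 - 7 = 9 - 17 ≡ 21; y = λ·(10 - 21) - 18 ≡ 7. → (21, 7)

(21, 7)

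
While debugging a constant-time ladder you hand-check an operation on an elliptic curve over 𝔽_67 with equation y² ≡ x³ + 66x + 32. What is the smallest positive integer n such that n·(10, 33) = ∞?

2P: tangent at (10, 33): λ = (3·10² + 66)/(2·33) ≡ 31/66. 66⁻¹ ≡ 66 (mod 67) since 66·66 = 4356 ≡ 1, so λ ≡ 31·66 ≡ 36.
  x = λ² - 10 - 10 = 1296 - 20 ≡ 3; y = λ·(10 - 3) - 33 ≡ 18. → (3, 18)
3P: (3, 18) + (10, 33). λ = (33 - 18)/(10 - 3) ≡ 15/7 mod 67. 7⁻¹ ≡ 48 (mod 67) since 7·48 = 336 ≡ 1, so λ ≡ 50.
  x = λ² - 3 - 10 = 2500 - 13 ≡ 8; y = λ·(3 - 8) - 18 ≡ 0. → (8, 0)
4P: (8, 0) + (10, 33). λ = (33 - 0)/(10 - 8) ≡ 33/2 mod 67. 2⁻¹ ≡ 34 (mod 67), so λ ≡ 50.
  x = λ² - 8 - 10 = 2500 - 18 ≡ 3; y = λ·(8 - 3) - 0 ≡ 49. → (3, 49)
5P: (3, 49) + (10, 33). λ = (33 - 49)/(10 - 3) ≡ 51/7 mod 67. 7⁻¹ ≡ 48 (mod 67), so λ ≡ 36.
  x = λ² - 3 - 10 = 1296 - 13 ≡ 10; y = λ·(3 - 10) - 49 ≡ 34. → (10, 34)
6P: (10, 34) + (10, 33): same x and y₁ ≡ -y₂, so the sum is ∞.
6P = ∞, so the order is 6.

6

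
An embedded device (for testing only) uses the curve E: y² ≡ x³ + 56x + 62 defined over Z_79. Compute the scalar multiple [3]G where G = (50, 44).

(61, 75)

Repeated addition: build up to 3G.
2G: tangent at (50, 44): λ = (3·50² + 56)/(2·44) ≡ 51/9. 9⁻¹ ≡ 44 (mod 79), so λ ≡ 51·44 ≡ 32.
  x = λ² - 50 - 50 = 1024 - 100 ≡ 55; y = λ·(50 - 55) - 44 ≡ 33. → (55, 33)
3G: (55, 33) + (50, 44). λ = (44 - 33)/(50 - 55) ≡ 11/74 mod 79. 74⁻¹ ≡ 63 (mod 79) since 74·63 = 4662 ≡ 1, so λ ≡ 61.
  x = λ² - 55 - 50 = 3721 - 105 ≡ 61; y = λ·(55 - 61) - 33 ≡ 75. → (61, 75)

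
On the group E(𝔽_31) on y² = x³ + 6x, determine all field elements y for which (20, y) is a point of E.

x³ + 6x + 0 = 8120 ≡ 29 (mod 31).
29 is a non-residue mod 31; no y exists.

none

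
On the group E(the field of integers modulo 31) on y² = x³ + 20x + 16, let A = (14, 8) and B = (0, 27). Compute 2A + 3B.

(26, 16)

First 2A:
Repeated addition: build up to 2A.
2A: tangent at (14, 8): λ = (3·14² + 20)/(2·8) ≡ 19/16. 16⁻¹ ≡ 2 (mod 31), so λ ≡ 19·2 ≡ 7.
  x = λ² - 14 - 14 = 49 - 28 ≡ 21; y = λ·(14 - 21) - 8 ≡ 5. → (21, 5)
2A = (21, 5).
Next 3B:
Repeated addition: build up to 3B.
2B: tangent at (0, 27): λ = (3·0² + 20)/(2·27) ≡ 20/23. 23⁻¹ ≡ 27 (mod 31), so λ ≡ 20·27 ≡ 13.
  x = λ² - 0 - 0 = 169 - 0 ≡ 14; y = λ·(0 - 14) - 27 ≡ 8. → (14, 8)
3B: (14, 8) + (0, 27). λ = (27 - 8)/(0 - 14) ≡ 19/17 mod 31. 17⁻¹ ≡ 11 (mod 31), so λ ≡ 23.
  x = λ² - 14 - 0 = 529 - 14 ≡ 19; y = λ·(14 - 19) - 8 ≡ 1. → (19, 1)
3B = (19, 1).
Finally 2A + 3B:
(21, 5) + (19, 1). λ = (1 - 5)/(19 - 21) ≡ 27/29 mod 31. 29⁻¹ ≡ 15 (mod 31), so λ ≡ 2.
  x = λ² - 21 - 19 = 4 - 40 ≡ 26; y = λ·(21 - 26) - 5 ≡ 16. → (26, 16)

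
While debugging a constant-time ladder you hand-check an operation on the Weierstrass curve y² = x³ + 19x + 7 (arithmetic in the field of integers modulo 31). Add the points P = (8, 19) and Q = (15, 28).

(8, 19) + (15, 28). λ = (28 - 19)/(15 - 8) ≡ 9/7 mod 31. 7⁻¹ ≡ 9 (mod 31) since 7·9 = 63 ≡ 1, so λ ≡ 19.
  x = λ² - 8 - 15 = 361 - 23 ≡ 28; y = λ·(8 - 28) - 19 ≡ 4. → (28, 4)

(28, 4)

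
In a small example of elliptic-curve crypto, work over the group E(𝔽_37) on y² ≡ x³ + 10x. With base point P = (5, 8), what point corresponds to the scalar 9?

Double-and-add on 9 = (1001)₂. Start with P = (5, 8) for the leading 1-bit.
double: tangent at (5, 8): λ = (3·5² + 10)/(2·8) ≡ 11/16. 16⁻¹ ≡ 7 (mod 37), so λ ≡ 11·7 ≡ 3.
  x = λ² - 5 - 5 = 9 - 10 ≡ 36; y = λ·(5 - 36) - 8 ≡ 10. → (36, 10)
double: tangent at (36, 10): λ = (3·36² + 10)/(2·10) ≡ 13/20. 20⁻¹ ≡ 13 (mod 37) since 20·13 = 260 ≡ 1, so λ ≡ 13·13 ≡ 21.
  x = λ² - 36 - 36 = 441 - 72 ≡ 36; y = λ·(36 - 36) - 10 ≡ 27. → (36, 27)
double: tangent at (36, 27): λ = (3·36² + 10)/(2·27) ≡ 13/17. 17⁻¹ ≡ 24 (mod 37) since 17·24 = 408 ≡ 1, so λ ≡ 13·24 ≡ 16.
  x = λ² - 36 - 36 = 256 - 72 ≡ 36; y = λ·(36 - 36) - 27 ≡ 10. → (36, 10)
add P: (36, 10) + (5, 8). λ = (8 - 10)/(5 - 36) ≡ 35/6 mod 37. 6⁻¹ ≡ 31 (mod 37), so λ ≡ 12.
  x = λ² - 36 - 5 = 144 - 41 ≡ 29; y = λ·(36 - 29) - 10 ≡ 0. → (29, 0)

(29, 0)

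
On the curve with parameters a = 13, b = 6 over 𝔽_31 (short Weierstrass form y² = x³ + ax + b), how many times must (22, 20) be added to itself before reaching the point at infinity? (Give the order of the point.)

11

2P: tangent at (22, 20): λ = (3·22² + 13)/(2·20) ≡ 8/9. 9⁻¹ ≡ 7 (mod 31), so λ ≡ 8·7 ≡ 25.
  x = λ² - 22 - 22 = 625 - 44 ≡ 23; y = λ·(22 - 23) - 20 ≡ 17. → (23, 17)
3P: (23, 17) + (22, 20). λ = (20 - 17)/(22 - 23) ≡ 3/30 mod 31. 30⁻¹ ≡ 30 (mod 31), so λ ≡ 28.
  x = λ² - 23 - 22 = 784 - 45 ≡ 26; y = λ·(23 - 26) - 17 ≡ 23. → (26, 23)
4P: (26, 23) + (22, 20). λ = (20 - 23)/(22 - 26) ≡ 28/27 mod 31. 27⁻¹ ≡ 23 (mod 31) since 27·23 = 621 ≡ 1, so λ ≡ 24.
  x = λ² - 26 - 22 = 576 - 48 ≡ 1; y = λ·(26 - 1) - 23 ≡ 19. → (1, 19)
5P: (1, 19) + (22, 20). λ = (20 - 19)/(22 - 1) ≡ 1/21 mod 31. 21⁻¹ ≡ 3 (mod 31), so λ ≡ 3.
  x = λ² - 1 - 22 = 9 - 23 ≡ 17; y = λ·(1 - 17) - 19 ≡ 26. → (17, 26)
6P: (17, 26) + (22, 20). λ = (20 - 26)/(22 - 17) ≡ 25/5 mod 31. 5⁻¹ ≡ 25 (mod 31), so λ ≡ 5.
  x = λ² - 17 - 22 = 25 - 39 ≡ 17; y = λ·(17 - 17) - 26 ≡ 5. → (17, 5)
7P: (17, 5) + (22, 20). λ = (20 - 5)/(22 - 17) ≡ 15/5 mod 31. 5⁻¹ ≡ 25 (mod 31) since 5·25 = 125 ≡ 1, so λ ≡ 3.
  x = λ² - 17 - 22 = 9 - 39 ≡ 1; y = λ·(17 - 1) - 5 ≡ 12. → (1, 12)
8P: (1, 12) + (22, 20). λ = (20 - 12)/(22 - 1) ≡ 8/21 mod 31. 21⁻¹ ≡ 3 (mod 31), so λ ≡ 24.
  x = λ² - 1 - 22 = 576 - 23 ≡ 26; y = λ·(1 - 26) - 12 ≡ 8. → (26, 8)
9P: (26, 8) + (22, 20). λ = (20 - 8)/(22 - 26) ≡ 12/27 mod 31. 27⁻¹ ≡ 23 (mod 31) since 27·23 = 621 ≡ 1, so λ ≡ 28.
  x = λ² - 26 - 22 = 784 - 48 ≡ 23; y = λ·(26 - 23) - 8 ≡ 14. → (23, 14)
10P: (23, 14) + (22, 20). λ = (20 - 14)/(22 - 23) ≡ 6/30 mod 31. 30⁻¹ ≡ 30 (mod 31) since 30·30 = 900 ≡ 1, so λ ≡ 25.
  x = λ² - 23 - 22 = 625 - 45 ≡ 22; y = λ·(23 - 22) - 14 ≡ 11. → (22, 11)
11P: (22, 11) + (22, 20): same x and y₁ ≡ -y₂, so the sum is the point at infinity.
11P = the point at infinity, so the order is 11.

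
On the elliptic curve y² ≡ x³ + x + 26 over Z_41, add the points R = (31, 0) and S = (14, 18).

(35, 38)

(31, 0) + (14, 18). λ = (18 - 0)/(14 - 31) ≡ 18/24 mod 41. 24⁻¹ ≡ 12 (mod 41), so λ ≡ 11.
  x = λ² - 31 - 14 = 121 - 45 ≡ 35; y = λ·(31 - 35) - 0 ≡ 38. → (35, 38)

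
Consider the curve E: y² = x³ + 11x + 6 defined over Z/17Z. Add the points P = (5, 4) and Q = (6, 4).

(5, 4) + (6, 4). λ = (4 - 4)/(6 - 5) ≡ 0/1 mod 17. 1⁻¹ ≡ 1 (mod 17) since 1·1 = 1 ≡ 1, so λ ≡ 0.
  x = λ² - 5 - 6 = 0 - 11 ≡ 6; y = λ·(5 - 6) - 4 ≡ 13. → (6, 13)

(6, 13)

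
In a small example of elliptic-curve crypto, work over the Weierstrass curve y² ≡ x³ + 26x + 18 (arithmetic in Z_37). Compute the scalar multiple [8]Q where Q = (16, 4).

Double-and-add on 8 = (1000)₂. Start with Q = (16, 4) for the leading 1-bit.
double: tangent at (16, 4): λ = (3·16² + 26)/(2·4) ≡ 17/8. 8⁻¹ ≡ 14 (mod 37), so λ ≡ 17·14 ≡ 16.
  x = λ² - 16 - 16 = 256 - 32 ≡ 2; y = λ·(16 - 2) - 4 ≡ 35. → (2, 35)
double: tangent at (2, 35): λ = (3·2² + 26)/(2·35) ≡ 1/33. 33⁻¹ ≡ 9 (mod 37) since 33·9 = 297 ≡ 1, so λ ≡ 1·9 ≡ 9.
  x = λ² - 2 - 2 = 81 - 4 ≡ 3; y = λ·(2 - 3) - 35 ≡ 30. → (3, 30)
double: tangent at (3, 30): λ = (3·3² + 26)/(2·30) ≡ 16/23. 23⁻¹ ≡ 29 (mod 37) since 23·29 = 667 ≡ 1, so λ ≡ 16·29 ≡ 20.
  x = λ² - 3 - 3 = 400 - 6 ≡ 24; y = λ·(3 - 24) - 30 ≡ 31. → (24, 31)

(24, 31)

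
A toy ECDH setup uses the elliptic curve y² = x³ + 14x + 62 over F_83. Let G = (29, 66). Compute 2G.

(58, 40)

tangent at (29, 66): λ = (3·29² + 14)/(2·66) ≡ 47/49. 49⁻¹ ≡ 61 (mod 83), so λ ≡ 47·61 ≡ 45.
  x = λ² - 29 - 29 = 2025 - 58 ≡ 58; y = λ·(29 - 58) - 66 ≡ 40. → (58, 40)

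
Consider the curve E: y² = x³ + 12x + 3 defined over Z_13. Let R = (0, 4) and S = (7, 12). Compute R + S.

(0, 4) + (7, 12). λ = (12 - 4)/(7 - 0) ≡ 8/7 mod 13. 7⁻¹ ≡ 2 (mod 13) since 7·2 = 14 ≡ 1, so λ ≡ 3.
  x = λ² - 0 - 7 = 9 - 7 ≡ 2; y = λ·(0 - 2) - 4 ≡ 3. → (2, 3)

(2, 3)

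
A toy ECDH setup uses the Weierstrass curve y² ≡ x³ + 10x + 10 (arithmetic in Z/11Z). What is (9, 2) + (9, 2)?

tangent at (9, 2): λ = (3·9² + 10)/(2·2) ≡ 0/4. 4⁻¹ ≡ 3 (mod 11), so λ ≡ 0·3 ≡ 0.
  x = λ² - 9 - 9 = 0 - 18 ≡ 4; y = λ·(9 - 4) - 2 ≡ 9. → (4, 9)

(4, 9)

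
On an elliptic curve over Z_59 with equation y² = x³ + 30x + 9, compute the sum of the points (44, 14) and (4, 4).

(44, 14) + (4, 4). λ = (4 - 14)/(4 - 44) ≡ 49/19 mod 59. 19⁻¹ ≡ 28 (mod 59), so λ ≡ 15.
  x = λ² - 44 - 4 = 225 - 48 ≡ 0; y = λ·(44 - 0) - 14 ≡ 56. → (0, 56)

(0, 56)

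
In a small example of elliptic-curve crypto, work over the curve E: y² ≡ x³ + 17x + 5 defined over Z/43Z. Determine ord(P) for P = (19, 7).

10

2P: tangent at (19, 7): λ = (3·19² + 17)/(2·7) ≡ 25/14. 14⁻¹ ≡ 40 (mod 43) since 14·40 = 560 ≡ 1, so λ ≡ 25·40 ≡ 11.
  x = λ² - 19 - 19 = 121 - 38 ≡ 40; y = λ·(19 - 40) - 7 ≡ 20. → (40, 20)
3P: (40, 20) + (19, 7). λ = (7 - 20)/(19 - 40) ≡ 30/22 mod 43. 22⁻¹ ≡ 2 (mod 43) since 22·2 = 44 ≡ 1, so λ ≡ 17.
  x = λ² - 40 - 19 = 289 - 59 ≡ 15; y = λ·(40 - 15) - 20 ≡ 18. → (15, 18)
4P: (15, 18) + (19, 7). λ = (7 - 18)/(19 - 15) ≡ 32/4 mod 43. 4⁻¹ ≡ 11 (mod 43), so λ ≡ 8.
  x = λ² - 15 - 19 = 64 - 34 ≡ 30; y = λ·(15 - 30) - 18 ≡ 34. → (30, 34)
5P: (30, 34) + (19, 7). λ = (7 - 34)/(19 - 30) ≡ 16/32 mod 43. 32⁻¹ ≡ 39 (mod 43) since 32·39 = 1248 ≡ 1, so λ ≡ 22.
  x = λ² - 30 - 19 = 484 - 49 ≡ 5; y = λ·(30 - 5) - 34 ≡ 0. → (5, 0)
6P: (5, 0) + (19, 7). λ = (7 - 0)/(19 - 5) ≡ 7/14 mod 43. 14⁻¹ ≡ 40 (mod 43) since 14·40 = 560 ≡ 1, so λ ≡ 22.
  x = λ² - 5 - 19 = 484 - 24 ≡ 30; y = λ·(5 - 30) - 0 ≡ 9. → (30, 9)
7P: (30, 9) + (19, 7). λ = (7 - 9)/(19 - 30) ≡ 41/32 mod 43. 32⁻¹ ≡ 39 (mod 43), so λ ≡ 8.
  x = λ² - 30 - 19 = 64 - 49 ≡ 15; y = λ·(30 - 15) - 9 ≡ 25. → (15, 25)
8P: (15, 25) + (19, 7). λ = (7 - 25)/(19 - 15) ≡ 25/4 mod 43. 4⁻¹ ≡ 11 (mod 43) since 4·11 = 44 ≡ 1, so λ ≡ 17.
  x = λ² - 15 - 19 = 289 - 34 ≡ 40; y = λ·(15 - 40) - 25 ≡ 23. → (40, 23)
9P: (40, 23) + (19, 7). λ = (7 - 23)/(19 - 40) ≡ 27/22 mod 43. 22⁻¹ ≡ 2 (mod 43), so λ ≡ 11.
  x = λ² - 40 - 19 = 121 - 59 ≡ 19; y = λ·(40 - 19) - 23 ≡ 36. → (19, 36)
10P: (19, 36) + (19, 7): same x and y₁ ≡ -y₂, so the sum is O.
10P = O, so the order is 10.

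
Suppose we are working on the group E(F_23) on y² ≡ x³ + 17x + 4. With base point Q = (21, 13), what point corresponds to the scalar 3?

Repeated addition: build up to 3Q.
2Q: tangent at (21, 13): λ = (3·21² + 17)/(2·13) ≡ 6/3. 3⁻¹ ≡ 8 (mod 23), so λ ≡ 6·8 ≡ 2.
  x = λ² - 21 - 21 = 4 - 42 ≡ 8; y = λ·(21 - 8) - 13 ≡ 13. → (8, 13)
3Q: (8, 13) + (21, 13). λ = (13 - 13)/(21 - 8) ≡ 0/13 mod 23. 13⁻¹ ≡ 16 (mod 23) since 13·16 = 208 ≡ 1, so λ ≡ 0.
  x = λ² - 8 - 21 = 0 - 29 ≡ 17; y = λ·(8 - 17) - 13 ≡ 10. → (17, 10)

(17, 10)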